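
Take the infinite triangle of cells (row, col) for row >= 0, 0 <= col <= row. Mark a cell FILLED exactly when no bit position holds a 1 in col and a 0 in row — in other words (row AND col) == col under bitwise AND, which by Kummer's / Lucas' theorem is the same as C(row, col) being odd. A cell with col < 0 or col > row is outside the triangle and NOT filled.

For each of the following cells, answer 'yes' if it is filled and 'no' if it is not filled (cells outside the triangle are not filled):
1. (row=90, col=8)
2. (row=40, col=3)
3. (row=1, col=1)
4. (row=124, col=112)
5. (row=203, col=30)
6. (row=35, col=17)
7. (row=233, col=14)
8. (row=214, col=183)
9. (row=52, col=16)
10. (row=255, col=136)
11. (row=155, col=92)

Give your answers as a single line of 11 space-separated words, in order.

Answer: yes no yes yes no no no no yes yes no

Derivation:
(90,8): row=0b1011010, col=0b1000, row AND col = 0b1000 = 8; 8 == 8 -> filled
(40,3): row=0b101000, col=0b11, row AND col = 0b0 = 0; 0 != 3 -> empty
(1,1): row=0b1, col=0b1, row AND col = 0b1 = 1; 1 == 1 -> filled
(124,112): row=0b1111100, col=0b1110000, row AND col = 0b1110000 = 112; 112 == 112 -> filled
(203,30): row=0b11001011, col=0b11110, row AND col = 0b1010 = 10; 10 != 30 -> empty
(35,17): row=0b100011, col=0b10001, row AND col = 0b1 = 1; 1 != 17 -> empty
(233,14): row=0b11101001, col=0b1110, row AND col = 0b1000 = 8; 8 != 14 -> empty
(214,183): row=0b11010110, col=0b10110111, row AND col = 0b10010110 = 150; 150 != 183 -> empty
(52,16): row=0b110100, col=0b10000, row AND col = 0b10000 = 16; 16 == 16 -> filled
(255,136): row=0b11111111, col=0b10001000, row AND col = 0b10001000 = 136; 136 == 136 -> filled
(155,92): row=0b10011011, col=0b1011100, row AND col = 0b11000 = 24; 24 != 92 -> empty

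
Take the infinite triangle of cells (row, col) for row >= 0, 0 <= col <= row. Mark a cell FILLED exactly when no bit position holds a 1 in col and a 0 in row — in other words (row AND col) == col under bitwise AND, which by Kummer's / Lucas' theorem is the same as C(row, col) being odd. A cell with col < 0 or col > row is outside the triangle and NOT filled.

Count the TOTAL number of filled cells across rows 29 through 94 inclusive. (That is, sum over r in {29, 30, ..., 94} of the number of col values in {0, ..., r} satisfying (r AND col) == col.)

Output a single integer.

r29=11101 pc4: +16 =16
r30=11110 pc4: +16 =32
r31=11111 pc5: +32 =64
r32=100000 pc1: +2 =66
r33=100001 pc2: +4 =70
r34=100010 pc2: +4 =74
r35=100011 pc3: +8 =82
r36=100100 pc2: +4 =86
r37=100101 pc3: +8 =94
r38=100110 pc3: +8 =102
r39=100111 pc4: +16 =118
r40=101000 pc2: +4 =122
r41=101001 pc3: +8 =130
r42=101010 pc3: +8 =138
r43=101011 pc4: +16 =154
r44=101100 pc3: +8 =162
r45=101101 pc4: +16 =178
r46=101110 pc4: +16 =194
r47=101111 pc5: +32 =226
r48=110000 pc2: +4 =230
r49=110001 pc3: +8 =238
r50=110010 pc3: +8 =246
r51=110011 pc4: +16 =262
r52=110100 pc3: +8 =270
r53=110101 pc4: +16 =286
r54=110110 pc4: +16 =302
r55=110111 pc5: +32 =334
r56=111000 pc3: +8 =342
r57=111001 pc4: +16 =358
r58=111010 pc4: +16 =374
r59=111011 pc5: +32 =406
r60=111100 pc4: +16 =422
r61=111101 pc5: +32 =454
r62=111110 pc5: +32 =486
r63=111111 pc6: +64 =550
r64=1000000 pc1: +2 =552
r65=1000001 pc2: +4 =556
r66=1000010 pc2: +4 =560
r67=1000011 pc3: +8 =568
r68=1000100 pc2: +4 =572
r69=1000101 pc3: +8 =580
r70=1000110 pc3: +8 =588
r71=1000111 pc4: +16 =604
r72=1001000 pc2: +4 =608
r73=1001001 pc3: +8 =616
r74=1001010 pc3: +8 =624
r75=1001011 pc4: +16 =640
r76=1001100 pc3: +8 =648
r77=1001101 pc4: +16 =664
r78=1001110 pc4: +16 =680
r79=1001111 pc5: +32 =712
r80=1010000 pc2: +4 =716
r81=1010001 pc3: +8 =724
r82=1010010 pc3: +8 =732
r83=1010011 pc4: +16 =748
r84=1010100 pc3: +8 =756
r85=1010101 pc4: +16 =772
r86=1010110 pc4: +16 =788
r87=1010111 pc5: +32 =820
r88=1011000 pc3: +8 =828
r89=1011001 pc4: +16 =844
r90=1011010 pc4: +16 =860
r91=1011011 pc5: +32 =892
r92=1011100 pc4: +16 =908
r93=1011101 pc5: +32 =940
r94=1011110 pc5: +32 =972

Answer: 972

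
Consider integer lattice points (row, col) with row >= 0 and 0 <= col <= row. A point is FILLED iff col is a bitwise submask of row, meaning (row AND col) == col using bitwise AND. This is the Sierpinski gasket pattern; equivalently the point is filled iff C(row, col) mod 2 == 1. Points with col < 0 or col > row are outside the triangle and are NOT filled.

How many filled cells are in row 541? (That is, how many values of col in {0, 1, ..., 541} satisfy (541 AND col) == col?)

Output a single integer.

541 in binary = 1000011101
popcount(541) = number of 1-bits in 1000011101 = 5
A col c satisfies (541 AND c) == c iff every set bit of c is also set in 541; each of the 5 set bits of 541 can independently be on or off in c.
count = 2^5 = 32

Answer: 32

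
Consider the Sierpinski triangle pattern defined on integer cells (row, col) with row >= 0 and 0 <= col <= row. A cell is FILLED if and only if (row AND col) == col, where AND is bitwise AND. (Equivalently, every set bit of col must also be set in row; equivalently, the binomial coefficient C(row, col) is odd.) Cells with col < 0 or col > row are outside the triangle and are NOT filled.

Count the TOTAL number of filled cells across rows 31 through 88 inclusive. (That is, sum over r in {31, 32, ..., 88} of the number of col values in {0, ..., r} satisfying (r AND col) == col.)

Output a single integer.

r31=11111 pc5: +32 =32
r32=100000 pc1: +2 =34
r33=100001 pc2: +4 =38
r34=100010 pc2: +4 =42
r35=100011 pc3: +8 =50
r36=100100 pc2: +4 =54
r37=100101 pc3: +8 =62
r38=100110 pc3: +8 =70
r39=100111 pc4: +16 =86
r40=101000 pc2: +4 =90
r41=101001 pc3: +8 =98
r42=101010 pc3: +8 =106
r43=101011 pc4: +16 =122
r44=101100 pc3: +8 =130
r45=101101 pc4: +16 =146
r46=101110 pc4: +16 =162
r47=101111 pc5: +32 =194
r48=110000 pc2: +4 =198
r49=110001 pc3: +8 =206
r50=110010 pc3: +8 =214
r51=110011 pc4: +16 =230
r52=110100 pc3: +8 =238
r53=110101 pc4: +16 =254
r54=110110 pc4: +16 =270
r55=110111 pc5: +32 =302
r56=111000 pc3: +8 =310
r57=111001 pc4: +16 =326
r58=111010 pc4: +16 =342
r59=111011 pc5: +32 =374
r60=111100 pc4: +16 =390
r61=111101 pc5: +32 =422
r62=111110 pc5: +32 =454
r63=111111 pc6: +64 =518
r64=1000000 pc1: +2 =520
r65=1000001 pc2: +4 =524
r66=1000010 pc2: +4 =528
r67=1000011 pc3: +8 =536
r68=1000100 pc2: +4 =540
r69=1000101 pc3: +8 =548
r70=1000110 pc3: +8 =556
r71=1000111 pc4: +16 =572
r72=1001000 pc2: +4 =576
r73=1001001 pc3: +8 =584
r74=1001010 pc3: +8 =592
r75=1001011 pc4: +16 =608
r76=1001100 pc3: +8 =616
r77=1001101 pc4: +16 =632
r78=1001110 pc4: +16 =648
r79=1001111 pc5: +32 =680
r80=1010000 pc2: +4 =684
r81=1010001 pc3: +8 =692
r82=1010010 pc3: +8 =700
r83=1010011 pc4: +16 =716
r84=1010100 pc3: +8 =724
r85=1010101 pc4: +16 =740
r86=1010110 pc4: +16 =756
r87=1010111 pc5: +32 =788
r88=1011000 pc3: +8 =796

Answer: 796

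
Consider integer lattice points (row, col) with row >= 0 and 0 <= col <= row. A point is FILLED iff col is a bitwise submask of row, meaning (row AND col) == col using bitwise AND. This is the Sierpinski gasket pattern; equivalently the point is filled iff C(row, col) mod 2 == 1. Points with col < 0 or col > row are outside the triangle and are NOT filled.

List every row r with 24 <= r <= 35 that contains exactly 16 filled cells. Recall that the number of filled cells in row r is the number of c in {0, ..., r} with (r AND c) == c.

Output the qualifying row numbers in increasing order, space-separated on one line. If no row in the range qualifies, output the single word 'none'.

Answer: 27 29 30

Derivation:
Row r has 2^popcount(r) filled cells, so we need popcount(r) = log2(16) = 4.
Scan r = 24..35 and keep those with exactly 4 one-bits:
r=24=11000 popcount=2 -> skip
r=25=11001 popcount=3 -> skip
r=26=11010 popcount=3 -> skip
r=27=11011 popcount=4 -> KEEP
r=28=11100 popcount=3 -> skip
r=29=11101 popcount=4 -> KEEP
r=30=11110 popcount=4 -> KEEP
r=31=11111 popcount=5 -> skip
r=32=100000 popcount=1 -> skip
r=33=100001 popcount=2 -> skip
r=34=100010 popcount=2 -> skip
r=35=100011 popcount=3 -> skip
Kept rows: 27 29 30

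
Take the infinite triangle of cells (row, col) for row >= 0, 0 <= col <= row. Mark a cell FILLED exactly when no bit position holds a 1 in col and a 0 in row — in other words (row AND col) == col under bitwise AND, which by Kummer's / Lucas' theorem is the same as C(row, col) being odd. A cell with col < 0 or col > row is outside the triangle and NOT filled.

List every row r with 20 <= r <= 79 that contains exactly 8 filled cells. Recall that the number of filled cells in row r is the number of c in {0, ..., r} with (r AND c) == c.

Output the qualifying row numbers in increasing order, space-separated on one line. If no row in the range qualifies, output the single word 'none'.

Row r has 2^popcount(r) filled cells, so we need popcount(r) = log2(8) = 3.
Scan r = 20..79 and keep those with exactly 3 one-bits:
r=20=10100 popcount=2 -> skip
r=21=10101 popcount=3 -> KEEP
r=22=10110 popcount=3 -> KEEP
r=23=10111 popcount=4 -> skip
r=24=11000 popcount=2 -> skip
r=25=11001 popcount=3 -> KEEP
r=26=11010 popcount=3 -> KEEP
r=27=11011 popcount=4 -> skip
r=28=11100 popcount=3 -> KEEP
r=29=11101 popcount=4 -> skip
r=30=11110 popcount=4 -> skip
r=31=11111 popcount=5 -> skip
r=32=100000 popcount=1 -> skip
r=33=100001 popcount=2 -> skip
r=34=100010 popcount=2 -> skip
r=35=100011 popcount=3 -> KEEP
r=36=100100 popcount=2 -> skip
r=37=100101 popcount=3 -> KEEP
r=38=100110 popcount=3 -> KEEP
r=39=100111 popcount=4 -> skip
r=40=101000 popcount=2 -> skip
r=41=101001 popcount=3 -> KEEP
r=42=101010 popcount=3 -> KEEP
r=43=101011 popcount=4 -> skip
r=44=101100 popcount=3 -> KEEP
r=45=101101 popcount=4 -> skip
r=46=101110 popcount=4 -> skip
r=47=101111 popcount=5 -> skip
r=48=110000 popcount=2 -> skip
r=49=110001 popcount=3 -> KEEP
r=50=110010 popcount=3 -> KEEP
r=51=110011 popcount=4 -> skip
r=52=110100 popcount=3 -> KEEP
r=53=110101 popcount=4 -> skip
r=54=110110 popcount=4 -> skip
r=55=110111 popcount=5 -> skip
r=56=111000 popcount=3 -> KEEP
r=57=111001 popcount=4 -> skip
r=58=111010 popcount=4 -> skip
r=59=111011 popcount=5 -> skip
r=60=111100 popcount=4 -> skip
r=61=111101 popcount=5 -> skip
r=62=111110 popcount=5 -> skip
r=63=111111 popcount=6 -> skip
r=64=1000000 popcount=1 -> skip
r=65=1000001 popcount=2 -> skip
r=66=1000010 popcount=2 -> skip
r=67=1000011 popcount=3 -> KEEP
r=68=1000100 popcount=2 -> skip
r=69=1000101 popcount=3 -> KEEP
r=70=1000110 popcount=3 -> KEEP
r=71=1000111 popcount=4 -> skip
r=72=1001000 popcount=2 -> skip
r=73=1001001 popcount=3 -> KEEP
r=74=1001010 popcount=3 -> KEEP
r=75=1001011 popcount=4 -> skip
r=76=1001100 popcount=3 -> KEEP
r=77=1001101 popcount=4 -> skip
r=78=1001110 popcount=4 -> skip
r=79=1001111 popcount=5 -> skip
Kept rows: 21 22 25 26 28 35 37 38 41 42 44 49 50 52 56 67 69 70 73 74 76

Answer: 21 22 25 26 28 35 37 38 41 42 44 49 50 52 56 67 69 70 73 74 76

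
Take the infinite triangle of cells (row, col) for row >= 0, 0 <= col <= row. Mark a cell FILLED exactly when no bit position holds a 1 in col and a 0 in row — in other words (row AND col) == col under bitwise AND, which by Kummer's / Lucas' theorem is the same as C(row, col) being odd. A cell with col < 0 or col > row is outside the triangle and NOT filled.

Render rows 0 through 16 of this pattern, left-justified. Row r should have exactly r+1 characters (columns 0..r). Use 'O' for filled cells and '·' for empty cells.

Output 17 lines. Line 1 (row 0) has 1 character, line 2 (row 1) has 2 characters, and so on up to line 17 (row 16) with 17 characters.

Answer: O
OO
O·O
OOOO
O···O
OO··OO
O·O·O·O
OOOOOOOO
O·······O
OO······OO
O·O·····O·O
OOOO····OOOO
O···O···O···O
OO··OO··OO··OO
O·O·O·O·O·O·O·O
OOOOOOOOOOOOOOOO
O···············O

Derivation:
r0=0: O
r1=1: OO
r2=10: O·O
r3=11: OOOO
r4=100: O···O
r5=101: OO··OO
r6=110: O·O·O·O
r7=111: OOOOOOOO
r8=1000: O·······O
r9=1001: OO······OO
r10=1010: O·O·····O·O
r11=1011: OOOO····OOOO
r12=1100: O···O···O···O
r13=1101: OO··OO··OO··OO
r14=1110: O·O·O·O·O·O·O·O
r15=1111: OOOOOOOOOOOOOOOO
r16=10000: O···············O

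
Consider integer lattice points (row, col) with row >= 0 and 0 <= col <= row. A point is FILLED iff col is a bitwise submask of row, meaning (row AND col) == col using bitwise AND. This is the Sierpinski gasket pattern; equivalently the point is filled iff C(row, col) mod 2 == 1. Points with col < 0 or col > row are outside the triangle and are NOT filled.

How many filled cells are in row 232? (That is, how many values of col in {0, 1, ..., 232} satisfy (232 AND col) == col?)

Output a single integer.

Answer: 16

Derivation:
232 in binary = 11101000
popcount(232) = number of 1-bits in 11101000 = 4
A col c satisfies (232 AND c) == c iff every set bit of c is also set in 232; each of the 4 set bits of 232 can independently be on or off in c.
count = 2^4 = 16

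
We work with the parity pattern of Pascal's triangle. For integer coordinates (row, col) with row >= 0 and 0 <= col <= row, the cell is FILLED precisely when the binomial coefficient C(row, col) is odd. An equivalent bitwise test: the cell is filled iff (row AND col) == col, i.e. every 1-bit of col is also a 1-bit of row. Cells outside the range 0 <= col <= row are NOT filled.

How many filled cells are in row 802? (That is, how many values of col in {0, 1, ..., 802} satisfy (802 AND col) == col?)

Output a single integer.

802 in binary = 1100100010
popcount(802) = number of 1-bits in 1100100010 = 4
A col c satisfies (802 AND c) == c iff every set bit of c is also set in 802; each of the 4 set bits of 802 can independently be on or off in c.
count = 2^4 = 16

Answer: 16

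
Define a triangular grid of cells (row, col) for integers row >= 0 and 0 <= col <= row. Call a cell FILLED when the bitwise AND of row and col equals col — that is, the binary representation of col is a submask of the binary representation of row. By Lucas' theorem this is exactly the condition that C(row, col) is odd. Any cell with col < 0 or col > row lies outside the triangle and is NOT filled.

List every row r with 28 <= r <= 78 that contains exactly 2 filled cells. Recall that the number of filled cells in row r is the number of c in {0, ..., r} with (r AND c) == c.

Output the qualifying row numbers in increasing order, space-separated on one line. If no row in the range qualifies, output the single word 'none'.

Answer: 32 64

Derivation:
Row r has 2^popcount(r) filled cells, so we need popcount(r) = log2(2) = 1.
Scan r = 28..78 and keep those with exactly 1 one-bits:
r=28=11100 popcount=3 -> skip
r=29=11101 popcount=4 -> skip
r=30=11110 popcount=4 -> skip
r=31=11111 popcount=5 -> skip
r=32=100000 popcount=1 -> KEEP
r=33=100001 popcount=2 -> skip
r=34=100010 popcount=2 -> skip
r=35=100011 popcount=3 -> skip
r=36=100100 popcount=2 -> skip
r=37=100101 popcount=3 -> skip
r=38=100110 popcount=3 -> skip
r=39=100111 popcount=4 -> skip
r=40=101000 popcount=2 -> skip
r=41=101001 popcount=3 -> skip
r=42=101010 popcount=3 -> skip
r=43=101011 popcount=4 -> skip
r=44=101100 popcount=3 -> skip
r=45=101101 popcount=4 -> skip
r=46=101110 popcount=4 -> skip
r=47=101111 popcount=5 -> skip
r=48=110000 popcount=2 -> skip
r=49=110001 popcount=3 -> skip
r=50=110010 popcount=3 -> skip
r=51=110011 popcount=4 -> skip
r=52=110100 popcount=3 -> skip
r=53=110101 popcount=4 -> skip
r=54=110110 popcount=4 -> skip
r=55=110111 popcount=5 -> skip
r=56=111000 popcount=3 -> skip
r=57=111001 popcount=4 -> skip
r=58=111010 popcount=4 -> skip
r=59=111011 popcount=5 -> skip
r=60=111100 popcount=4 -> skip
r=61=111101 popcount=5 -> skip
r=62=111110 popcount=5 -> skip
r=63=111111 popcount=6 -> skip
r=64=1000000 popcount=1 -> KEEP
r=65=1000001 popcount=2 -> skip
r=66=1000010 popcount=2 -> skip
r=67=1000011 popcount=3 -> skip
r=68=1000100 popcount=2 -> skip
r=69=1000101 popcount=3 -> skip
r=70=1000110 popcount=3 -> skip
r=71=1000111 popcount=4 -> skip
r=72=1001000 popcount=2 -> skip
r=73=1001001 popcount=3 -> skip
r=74=1001010 popcount=3 -> skip
r=75=1001011 popcount=4 -> skip
r=76=1001100 popcount=3 -> skip
r=77=1001101 popcount=4 -> skip
r=78=1001110 popcount=4 -> skip
Kept rows: 32 64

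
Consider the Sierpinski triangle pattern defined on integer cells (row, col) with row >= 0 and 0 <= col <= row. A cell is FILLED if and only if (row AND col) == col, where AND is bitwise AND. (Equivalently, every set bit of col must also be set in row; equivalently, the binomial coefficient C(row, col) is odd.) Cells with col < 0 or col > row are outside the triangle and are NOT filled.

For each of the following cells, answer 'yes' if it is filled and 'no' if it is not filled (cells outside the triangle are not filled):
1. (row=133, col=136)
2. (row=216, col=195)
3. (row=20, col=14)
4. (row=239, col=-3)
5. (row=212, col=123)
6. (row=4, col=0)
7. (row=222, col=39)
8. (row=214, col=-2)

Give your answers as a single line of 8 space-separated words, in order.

Answer: no no no no no yes no no

Derivation:
(133,136): col outside [0, 133] -> not filled
(216,195): row=0b11011000, col=0b11000011, row AND col = 0b11000000 = 192; 192 != 195 -> empty
(20,14): row=0b10100, col=0b1110, row AND col = 0b100 = 4; 4 != 14 -> empty
(239,-3): col outside [0, 239] -> not filled
(212,123): row=0b11010100, col=0b1111011, row AND col = 0b1010000 = 80; 80 != 123 -> empty
(4,0): row=0b100, col=0b0, row AND col = 0b0 = 0; 0 == 0 -> filled
(222,39): row=0b11011110, col=0b100111, row AND col = 0b110 = 6; 6 != 39 -> empty
(214,-2): col outside [0, 214] -> not filled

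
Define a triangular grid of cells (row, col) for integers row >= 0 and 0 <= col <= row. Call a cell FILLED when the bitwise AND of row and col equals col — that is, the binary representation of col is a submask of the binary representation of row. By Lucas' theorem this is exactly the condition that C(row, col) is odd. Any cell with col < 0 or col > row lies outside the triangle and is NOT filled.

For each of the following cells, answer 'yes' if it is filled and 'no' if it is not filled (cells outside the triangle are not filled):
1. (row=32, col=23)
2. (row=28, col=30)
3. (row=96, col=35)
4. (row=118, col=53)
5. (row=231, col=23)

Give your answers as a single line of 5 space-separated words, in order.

Answer: no no no no no

Derivation:
(32,23): row=0b100000, col=0b10111, row AND col = 0b0 = 0; 0 != 23 -> empty
(28,30): col outside [0, 28] -> not filled
(96,35): row=0b1100000, col=0b100011, row AND col = 0b100000 = 32; 32 != 35 -> empty
(118,53): row=0b1110110, col=0b110101, row AND col = 0b110100 = 52; 52 != 53 -> empty
(231,23): row=0b11100111, col=0b10111, row AND col = 0b111 = 7; 7 != 23 -> empty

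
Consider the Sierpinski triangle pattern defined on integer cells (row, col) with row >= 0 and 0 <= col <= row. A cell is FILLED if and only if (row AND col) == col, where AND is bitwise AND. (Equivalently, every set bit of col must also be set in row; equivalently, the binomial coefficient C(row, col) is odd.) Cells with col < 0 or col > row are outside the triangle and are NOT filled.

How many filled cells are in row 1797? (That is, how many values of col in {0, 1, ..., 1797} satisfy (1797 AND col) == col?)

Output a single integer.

1797 in binary = 11100000101
popcount(1797) = number of 1-bits in 11100000101 = 5
A col c satisfies (1797 AND c) == c iff every set bit of c is also set in 1797; each of the 5 set bits of 1797 can independently be on or off in c.
count = 2^5 = 32

Answer: 32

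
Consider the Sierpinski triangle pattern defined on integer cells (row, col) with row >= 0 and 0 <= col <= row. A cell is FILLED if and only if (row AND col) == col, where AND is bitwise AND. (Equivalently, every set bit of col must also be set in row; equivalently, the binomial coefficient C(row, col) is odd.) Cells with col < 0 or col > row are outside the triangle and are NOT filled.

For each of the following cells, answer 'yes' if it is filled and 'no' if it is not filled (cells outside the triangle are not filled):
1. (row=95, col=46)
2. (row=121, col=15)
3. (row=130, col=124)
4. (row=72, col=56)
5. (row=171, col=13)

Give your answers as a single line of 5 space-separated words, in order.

(95,46): row=0b1011111, col=0b101110, row AND col = 0b1110 = 14; 14 != 46 -> empty
(121,15): row=0b1111001, col=0b1111, row AND col = 0b1001 = 9; 9 != 15 -> empty
(130,124): row=0b10000010, col=0b1111100, row AND col = 0b0 = 0; 0 != 124 -> empty
(72,56): row=0b1001000, col=0b111000, row AND col = 0b1000 = 8; 8 != 56 -> empty
(171,13): row=0b10101011, col=0b1101, row AND col = 0b1001 = 9; 9 != 13 -> empty

Answer: no no no no no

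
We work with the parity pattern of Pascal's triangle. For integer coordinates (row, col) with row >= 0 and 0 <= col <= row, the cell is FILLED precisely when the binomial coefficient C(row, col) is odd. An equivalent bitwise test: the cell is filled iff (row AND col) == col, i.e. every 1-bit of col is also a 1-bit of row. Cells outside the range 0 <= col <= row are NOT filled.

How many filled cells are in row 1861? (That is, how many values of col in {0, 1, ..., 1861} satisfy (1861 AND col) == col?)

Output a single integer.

1861 in binary = 11101000101
popcount(1861) = number of 1-bits in 11101000101 = 6
A col c satisfies (1861 AND c) == c iff every set bit of c is also set in 1861; each of the 6 set bits of 1861 can independently be on or off in c.
count = 2^6 = 64

Answer: 64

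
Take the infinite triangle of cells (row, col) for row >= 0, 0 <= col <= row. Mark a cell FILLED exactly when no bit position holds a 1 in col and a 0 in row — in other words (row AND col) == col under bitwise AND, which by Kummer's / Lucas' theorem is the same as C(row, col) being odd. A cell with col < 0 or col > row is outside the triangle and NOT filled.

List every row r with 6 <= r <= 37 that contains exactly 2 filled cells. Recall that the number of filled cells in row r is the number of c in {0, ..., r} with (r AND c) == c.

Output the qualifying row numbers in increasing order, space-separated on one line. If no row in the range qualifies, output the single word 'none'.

Answer: 8 16 32

Derivation:
Row r has 2^popcount(r) filled cells, so we need popcount(r) = log2(2) = 1.
Scan r = 6..37 and keep those with exactly 1 one-bits:
r=6=110 popcount=2 -> skip
r=7=111 popcount=3 -> skip
r=8=1000 popcount=1 -> KEEP
r=9=1001 popcount=2 -> skip
r=10=1010 popcount=2 -> skip
r=11=1011 popcount=3 -> skip
r=12=1100 popcount=2 -> skip
r=13=1101 popcount=3 -> skip
r=14=1110 popcount=3 -> skip
r=15=1111 popcount=4 -> skip
r=16=10000 popcount=1 -> KEEP
r=17=10001 popcount=2 -> skip
r=18=10010 popcount=2 -> skip
r=19=10011 popcount=3 -> skip
r=20=10100 popcount=2 -> skip
r=21=10101 popcount=3 -> skip
r=22=10110 popcount=3 -> skip
r=23=10111 popcount=4 -> skip
r=24=11000 popcount=2 -> skip
r=25=11001 popcount=3 -> skip
r=26=11010 popcount=3 -> skip
r=27=11011 popcount=4 -> skip
r=28=11100 popcount=3 -> skip
r=29=11101 popcount=4 -> skip
r=30=11110 popcount=4 -> skip
r=31=11111 popcount=5 -> skip
r=32=100000 popcount=1 -> KEEP
r=33=100001 popcount=2 -> skip
r=34=100010 popcount=2 -> skip
r=35=100011 popcount=3 -> skip
r=36=100100 popcount=2 -> skip
r=37=100101 popcount=3 -> skip
Kept rows: 8 16 32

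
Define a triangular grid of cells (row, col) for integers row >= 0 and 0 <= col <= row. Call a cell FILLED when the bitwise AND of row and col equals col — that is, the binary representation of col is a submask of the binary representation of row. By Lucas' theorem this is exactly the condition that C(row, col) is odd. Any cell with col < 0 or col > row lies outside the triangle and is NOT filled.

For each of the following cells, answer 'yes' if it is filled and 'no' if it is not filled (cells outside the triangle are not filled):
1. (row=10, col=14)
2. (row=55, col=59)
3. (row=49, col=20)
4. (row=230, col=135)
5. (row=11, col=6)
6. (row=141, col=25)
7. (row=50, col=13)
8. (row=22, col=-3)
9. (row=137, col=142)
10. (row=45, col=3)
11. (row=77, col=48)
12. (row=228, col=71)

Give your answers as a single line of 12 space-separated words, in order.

Answer: no no no no no no no no no no no no

Derivation:
(10,14): col outside [0, 10] -> not filled
(55,59): col outside [0, 55] -> not filled
(49,20): row=0b110001, col=0b10100, row AND col = 0b10000 = 16; 16 != 20 -> empty
(230,135): row=0b11100110, col=0b10000111, row AND col = 0b10000110 = 134; 134 != 135 -> empty
(11,6): row=0b1011, col=0b110, row AND col = 0b10 = 2; 2 != 6 -> empty
(141,25): row=0b10001101, col=0b11001, row AND col = 0b1001 = 9; 9 != 25 -> empty
(50,13): row=0b110010, col=0b1101, row AND col = 0b0 = 0; 0 != 13 -> empty
(22,-3): col outside [0, 22] -> not filled
(137,142): col outside [0, 137] -> not filled
(45,3): row=0b101101, col=0b11, row AND col = 0b1 = 1; 1 != 3 -> empty
(77,48): row=0b1001101, col=0b110000, row AND col = 0b0 = 0; 0 != 48 -> empty
(228,71): row=0b11100100, col=0b1000111, row AND col = 0b1000100 = 68; 68 != 71 -> empty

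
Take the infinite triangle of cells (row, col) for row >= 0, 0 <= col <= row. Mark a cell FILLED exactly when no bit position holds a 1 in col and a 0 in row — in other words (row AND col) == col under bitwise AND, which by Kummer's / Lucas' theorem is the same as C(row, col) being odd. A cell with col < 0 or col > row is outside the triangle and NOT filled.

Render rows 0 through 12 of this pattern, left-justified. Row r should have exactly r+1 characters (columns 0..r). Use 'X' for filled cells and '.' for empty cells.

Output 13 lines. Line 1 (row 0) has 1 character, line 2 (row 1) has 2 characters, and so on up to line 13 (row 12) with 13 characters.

Answer: X
XX
X.X
XXXX
X...X
XX..XX
X.X.X.X
XXXXXXXX
X.......X
XX......XX
X.X.....X.X
XXXX....XXXX
X...X...X...X

Derivation:
r0=0: X
r1=1: XX
r2=10: X.X
r3=11: XXXX
r4=100: X...X
r5=101: XX..XX
r6=110: X.X.X.X
r7=111: XXXXXXXX
r8=1000: X.......X
r9=1001: XX......XX
r10=1010: X.X.....X.X
r11=1011: XXXX....XXXX
r12=1100: X...X...X...X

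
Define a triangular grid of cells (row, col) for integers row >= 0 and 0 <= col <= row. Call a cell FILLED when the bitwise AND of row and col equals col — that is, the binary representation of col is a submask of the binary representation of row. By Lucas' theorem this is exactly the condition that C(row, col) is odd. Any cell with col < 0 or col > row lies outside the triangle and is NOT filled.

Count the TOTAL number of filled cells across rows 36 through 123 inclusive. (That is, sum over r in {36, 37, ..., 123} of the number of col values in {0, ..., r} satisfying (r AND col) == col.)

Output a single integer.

Answer: 1638

Derivation:
r36=100100 pc2: +4 =4
r37=100101 pc3: +8 =12
r38=100110 pc3: +8 =20
r39=100111 pc4: +16 =36
r40=101000 pc2: +4 =40
r41=101001 pc3: +8 =48
r42=101010 pc3: +8 =56
r43=101011 pc4: +16 =72
r44=101100 pc3: +8 =80
r45=101101 pc4: +16 =96
r46=101110 pc4: +16 =112
r47=101111 pc5: +32 =144
r48=110000 pc2: +4 =148
r49=110001 pc3: +8 =156
r50=110010 pc3: +8 =164
r51=110011 pc4: +16 =180
r52=110100 pc3: +8 =188
r53=110101 pc4: +16 =204
r54=110110 pc4: +16 =220
r55=110111 pc5: +32 =252
r56=111000 pc3: +8 =260
r57=111001 pc4: +16 =276
r58=111010 pc4: +16 =292
r59=111011 pc5: +32 =324
r60=111100 pc4: +16 =340
r61=111101 pc5: +32 =372
r62=111110 pc5: +32 =404
r63=111111 pc6: +64 =468
r64=1000000 pc1: +2 =470
r65=1000001 pc2: +4 =474
r66=1000010 pc2: +4 =478
r67=1000011 pc3: +8 =486
r68=1000100 pc2: +4 =490
r69=1000101 pc3: +8 =498
r70=1000110 pc3: +8 =506
r71=1000111 pc4: +16 =522
r72=1001000 pc2: +4 =526
r73=1001001 pc3: +8 =534
r74=1001010 pc3: +8 =542
r75=1001011 pc4: +16 =558
r76=1001100 pc3: +8 =566
r77=1001101 pc4: +16 =582
r78=1001110 pc4: +16 =598
r79=1001111 pc5: +32 =630
r80=1010000 pc2: +4 =634
r81=1010001 pc3: +8 =642
r82=1010010 pc3: +8 =650
r83=1010011 pc4: +16 =666
r84=1010100 pc3: +8 =674
r85=1010101 pc4: +16 =690
r86=1010110 pc4: +16 =706
r87=1010111 pc5: +32 =738
r88=1011000 pc3: +8 =746
r89=1011001 pc4: +16 =762
r90=1011010 pc4: +16 =778
r91=1011011 pc5: +32 =810
r92=1011100 pc4: +16 =826
r93=1011101 pc5: +32 =858
r94=1011110 pc5: +32 =890
r95=1011111 pc6: +64 =954
r96=1100000 pc2: +4 =958
r97=1100001 pc3: +8 =966
r98=1100010 pc3: +8 =974
r99=1100011 pc4: +16 =990
r100=1100100 pc3: +8 =998
r101=1100101 pc4: +16 =1014
r102=1100110 pc4: +16 =1030
r103=1100111 pc5: +32 =1062
r104=1101000 pc3: +8 =1070
r105=1101001 pc4: +16 =1086
r106=1101010 pc4: +16 =1102
r107=1101011 pc5: +32 =1134
r108=1101100 pc4: +16 =1150
r109=1101101 pc5: +32 =1182
r110=1101110 pc5: +32 =1214
r111=1101111 pc6: +64 =1278
r112=1110000 pc3: +8 =1286
r113=1110001 pc4: +16 =1302
r114=1110010 pc4: +16 =1318
r115=1110011 pc5: +32 =1350
r116=1110100 pc4: +16 =1366
r117=1110101 pc5: +32 =1398
r118=1110110 pc5: +32 =1430
r119=1110111 pc6: +64 =1494
r120=1111000 pc4: +16 =1510
r121=1111001 pc5: +32 =1542
r122=1111010 pc5: +32 =1574
r123=1111011 pc6: +64 =1638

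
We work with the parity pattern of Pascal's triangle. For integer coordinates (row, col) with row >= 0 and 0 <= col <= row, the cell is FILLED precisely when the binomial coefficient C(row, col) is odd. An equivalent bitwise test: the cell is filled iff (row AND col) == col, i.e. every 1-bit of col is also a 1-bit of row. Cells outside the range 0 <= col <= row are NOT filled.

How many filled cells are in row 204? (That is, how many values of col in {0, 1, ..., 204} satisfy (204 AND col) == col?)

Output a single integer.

204 in binary = 11001100
popcount(204) = number of 1-bits in 11001100 = 4
A col c satisfies (204 AND c) == c iff every set bit of c is also set in 204; each of the 4 set bits of 204 can independently be on or off in c.
count = 2^4 = 16

Answer: 16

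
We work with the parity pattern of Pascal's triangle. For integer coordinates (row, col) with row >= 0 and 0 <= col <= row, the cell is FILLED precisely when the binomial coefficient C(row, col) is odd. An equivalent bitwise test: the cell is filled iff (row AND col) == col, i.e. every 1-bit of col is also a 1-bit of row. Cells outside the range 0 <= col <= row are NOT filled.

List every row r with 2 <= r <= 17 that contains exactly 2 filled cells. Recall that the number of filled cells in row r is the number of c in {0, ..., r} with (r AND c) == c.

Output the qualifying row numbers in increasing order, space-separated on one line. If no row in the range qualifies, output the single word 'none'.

Answer: 2 4 8 16

Derivation:
Row r has 2^popcount(r) filled cells, so we need popcount(r) = log2(2) = 1.
Scan r = 2..17 and keep those with exactly 1 one-bits:
r=2=10 popcount=1 -> KEEP
r=3=11 popcount=2 -> skip
r=4=100 popcount=1 -> KEEP
r=5=101 popcount=2 -> skip
r=6=110 popcount=2 -> skip
r=7=111 popcount=3 -> skip
r=8=1000 popcount=1 -> KEEP
r=9=1001 popcount=2 -> skip
r=10=1010 popcount=2 -> skip
r=11=1011 popcount=3 -> skip
r=12=1100 popcount=2 -> skip
r=13=1101 popcount=3 -> skip
r=14=1110 popcount=3 -> skip
r=15=1111 popcount=4 -> skip
r=16=10000 popcount=1 -> KEEP
r=17=10001 popcount=2 -> skip
Kept rows: 2 4 8 16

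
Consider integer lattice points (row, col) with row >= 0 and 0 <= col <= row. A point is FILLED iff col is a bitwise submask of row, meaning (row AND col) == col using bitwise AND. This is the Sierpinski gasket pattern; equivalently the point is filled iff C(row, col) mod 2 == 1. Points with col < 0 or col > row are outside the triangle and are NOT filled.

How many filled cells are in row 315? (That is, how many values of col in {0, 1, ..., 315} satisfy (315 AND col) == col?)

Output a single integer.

315 in binary = 100111011
popcount(315) = number of 1-bits in 100111011 = 6
A col c satisfies (315 AND c) == c iff every set bit of c is also set in 315; each of the 6 set bits of 315 can independently be on or off in c.
count = 2^6 = 64

Answer: 64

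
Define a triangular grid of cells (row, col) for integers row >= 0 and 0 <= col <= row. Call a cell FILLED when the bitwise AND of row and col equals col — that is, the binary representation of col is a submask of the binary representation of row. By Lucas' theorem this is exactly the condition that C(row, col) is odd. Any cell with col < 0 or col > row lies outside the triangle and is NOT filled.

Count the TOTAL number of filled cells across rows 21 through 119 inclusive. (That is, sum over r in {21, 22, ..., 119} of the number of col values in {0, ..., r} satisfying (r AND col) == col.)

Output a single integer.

Answer: 1652

Derivation:
r21=10101 pc3: +8 =8
r22=10110 pc3: +8 =16
r23=10111 pc4: +16 =32
r24=11000 pc2: +4 =36
r25=11001 pc3: +8 =44
r26=11010 pc3: +8 =52
r27=11011 pc4: +16 =68
r28=11100 pc3: +8 =76
r29=11101 pc4: +16 =92
r30=11110 pc4: +16 =108
r31=11111 pc5: +32 =140
r32=100000 pc1: +2 =142
r33=100001 pc2: +4 =146
r34=100010 pc2: +4 =150
r35=100011 pc3: +8 =158
r36=100100 pc2: +4 =162
r37=100101 pc3: +8 =170
r38=100110 pc3: +8 =178
r39=100111 pc4: +16 =194
r40=101000 pc2: +4 =198
r41=101001 pc3: +8 =206
r42=101010 pc3: +8 =214
r43=101011 pc4: +16 =230
r44=101100 pc3: +8 =238
r45=101101 pc4: +16 =254
r46=101110 pc4: +16 =270
r47=101111 pc5: +32 =302
r48=110000 pc2: +4 =306
r49=110001 pc3: +8 =314
r50=110010 pc3: +8 =322
r51=110011 pc4: +16 =338
r52=110100 pc3: +8 =346
r53=110101 pc4: +16 =362
r54=110110 pc4: +16 =378
r55=110111 pc5: +32 =410
r56=111000 pc3: +8 =418
r57=111001 pc4: +16 =434
r58=111010 pc4: +16 =450
r59=111011 pc5: +32 =482
r60=111100 pc4: +16 =498
r61=111101 pc5: +32 =530
r62=111110 pc5: +32 =562
r63=111111 pc6: +64 =626
r64=1000000 pc1: +2 =628
r65=1000001 pc2: +4 =632
r66=1000010 pc2: +4 =636
r67=1000011 pc3: +8 =644
r68=1000100 pc2: +4 =648
r69=1000101 pc3: +8 =656
r70=1000110 pc3: +8 =664
r71=1000111 pc4: +16 =680
r72=1001000 pc2: +4 =684
r73=1001001 pc3: +8 =692
r74=1001010 pc3: +8 =700
r75=1001011 pc4: +16 =716
r76=1001100 pc3: +8 =724
r77=1001101 pc4: +16 =740
r78=1001110 pc4: +16 =756
r79=1001111 pc5: +32 =788
r80=1010000 pc2: +4 =792
r81=1010001 pc3: +8 =800
r82=1010010 pc3: +8 =808
r83=1010011 pc4: +16 =824
r84=1010100 pc3: +8 =832
r85=1010101 pc4: +16 =848
r86=1010110 pc4: +16 =864
r87=1010111 pc5: +32 =896
r88=1011000 pc3: +8 =904
r89=1011001 pc4: +16 =920
r90=1011010 pc4: +16 =936
r91=1011011 pc5: +32 =968
r92=1011100 pc4: +16 =984
r93=1011101 pc5: +32 =1016
r94=1011110 pc5: +32 =1048
r95=1011111 pc6: +64 =1112
r96=1100000 pc2: +4 =1116
r97=1100001 pc3: +8 =1124
r98=1100010 pc3: +8 =1132
r99=1100011 pc4: +16 =1148
r100=1100100 pc3: +8 =1156
r101=1100101 pc4: +16 =1172
r102=1100110 pc4: +16 =1188
r103=1100111 pc5: +32 =1220
r104=1101000 pc3: +8 =1228
r105=1101001 pc4: +16 =1244
r106=1101010 pc4: +16 =1260
r107=1101011 pc5: +32 =1292
r108=1101100 pc4: +16 =1308
r109=1101101 pc5: +32 =1340
r110=1101110 pc5: +32 =1372
r111=1101111 pc6: +64 =1436
r112=1110000 pc3: +8 =1444
r113=1110001 pc4: +16 =1460
r114=1110010 pc4: +16 =1476
r115=1110011 pc5: +32 =1508
r116=1110100 pc4: +16 =1524
r117=1110101 pc5: +32 =1556
r118=1110110 pc5: +32 =1588
r119=1110111 pc6: +64 =1652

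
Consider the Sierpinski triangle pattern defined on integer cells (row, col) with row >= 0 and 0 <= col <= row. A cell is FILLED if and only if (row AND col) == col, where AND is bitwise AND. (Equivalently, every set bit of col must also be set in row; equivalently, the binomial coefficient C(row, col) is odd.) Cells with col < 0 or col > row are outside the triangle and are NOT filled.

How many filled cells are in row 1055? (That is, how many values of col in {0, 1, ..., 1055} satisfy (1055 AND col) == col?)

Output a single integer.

Answer: 64

Derivation:
1055 in binary = 10000011111
popcount(1055) = number of 1-bits in 10000011111 = 6
A col c satisfies (1055 AND c) == c iff every set bit of c is also set in 1055; each of the 6 set bits of 1055 can independently be on or off in c.
count = 2^6 = 64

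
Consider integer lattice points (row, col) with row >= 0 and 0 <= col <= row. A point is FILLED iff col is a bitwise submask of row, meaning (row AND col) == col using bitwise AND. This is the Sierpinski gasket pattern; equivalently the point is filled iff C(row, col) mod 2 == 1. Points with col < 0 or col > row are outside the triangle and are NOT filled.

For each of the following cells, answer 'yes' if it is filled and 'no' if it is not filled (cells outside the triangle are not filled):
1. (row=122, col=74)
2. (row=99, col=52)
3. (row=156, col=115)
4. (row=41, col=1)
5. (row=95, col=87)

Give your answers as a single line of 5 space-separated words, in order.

(122,74): row=0b1111010, col=0b1001010, row AND col = 0b1001010 = 74; 74 == 74 -> filled
(99,52): row=0b1100011, col=0b110100, row AND col = 0b100000 = 32; 32 != 52 -> empty
(156,115): row=0b10011100, col=0b1110011, row AND col = 0b10000 = 16; 16 != 115 -> empty
(41,1): row=0b101001, col=0b1, row AND col = 0b1 = 1; 1 == 1 -> filled
(95,87): row=0b1011111, col=0b1010111, row AND col = 0b1010111 = 87; 87 == 87 -> filled

Answer: yes no no yes yes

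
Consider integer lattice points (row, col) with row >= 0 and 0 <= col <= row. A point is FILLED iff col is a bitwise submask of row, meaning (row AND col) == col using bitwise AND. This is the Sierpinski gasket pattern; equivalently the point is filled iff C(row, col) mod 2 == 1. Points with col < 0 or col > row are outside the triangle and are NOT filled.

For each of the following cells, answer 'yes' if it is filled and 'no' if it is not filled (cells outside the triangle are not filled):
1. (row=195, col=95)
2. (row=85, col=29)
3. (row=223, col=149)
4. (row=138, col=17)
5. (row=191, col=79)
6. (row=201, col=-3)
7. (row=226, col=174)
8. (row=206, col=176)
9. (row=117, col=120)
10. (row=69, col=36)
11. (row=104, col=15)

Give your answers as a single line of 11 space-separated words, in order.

(195,95): row=0b11000011, col=0b1011111, row AND col = 0b1000011 = 67; 67 != 95 -> empty
(85,29): row=0b1010101, col=0b11101, row AND col = 0b10101 = 21; 21 != 29 -> empty
(223,149): row=0b11011111, col=0b10010101, row AND col = 0b10010101 = 149; 149 == 149 -> filled
(138,17): row=0b10001010, col=0b10001, row AND col = 0b0 = 0; 0 != 17 -> empty
(191,79): row=0b10111111, col=0b1001111, row AND col = 0b1111 = 15; 15 != 79 -> empty
(201,-3): col outside [0, 201] -> not filled
(226,174): row=0b11100010, col=0b10101110, row AND col = 0b10100010 = 162; 162 != 174 -> empty
(206,176): row=0b11001110, col=0b10110000, row AND col = 0b10000000 = 128; 128 != 176 -> empty
(117,120): col outside [0, 117] -> not filled
(69,36): row=0b1000101, col=0b100100, row AND col = 0b100 = 4; 4 != 36 -> empty
(104,15): row=0b1101000, col=0b1111, row AND col = 0b1000 = 8; 8 != 15 -> empty

Answer: no no yes no no no no no no no no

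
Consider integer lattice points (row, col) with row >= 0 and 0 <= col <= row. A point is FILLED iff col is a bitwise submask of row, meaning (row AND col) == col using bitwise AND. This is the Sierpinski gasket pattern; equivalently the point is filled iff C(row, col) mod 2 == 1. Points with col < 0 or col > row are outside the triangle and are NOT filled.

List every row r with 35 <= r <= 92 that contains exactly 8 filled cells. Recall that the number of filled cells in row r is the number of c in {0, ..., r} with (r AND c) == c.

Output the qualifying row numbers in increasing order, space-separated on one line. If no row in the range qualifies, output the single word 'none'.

Row r has 2^popcount(r) filled cells, so we need popcount(r) = log2(8) = 3.
Scan r = 35..92 and keep those with exactly 3 one-bits:
r=35=100011 popcount=3 -> KEEP
r=36=100100 popcount=2 -> skip
r=37=100101 popcount=3 -> KEEP
r=38=100110 popcount=3 -> KEEP
r=39=100111 popcount=4 -> skip
r=40=101000 popcount=2 -> skip
r=41=101001 popcount=3 -> KEEP
r=42=101010 popcount=3 -> KEEP
r=43=101011 popcount=4 -> skip
r=44=101100 popcount=3 -> KEEP
r=45=101101 popcount=4 -> skip
r=46=101110 popcount=4 -> skip
r=47=101111 popcount=5 -> skip
r=48=110000 popcount=2 -> skip
r=49=110001 popcount=3 -> KEEP
r=50=110010 popcount=3 -> KEEP
r=51=110011 popcount=4 -> skip
r=52=110100 popcount=3 -> KEEP
r=53=110101 popcount=4 -> skip
r=54=110110 popcount=4 -> skip
r=55=110111 popcount=5 -> skip
r=56=111000 popcount=3 -> KEEP
r=57=111001 popcount=4 -> skip
r=58=111010 popcount=4 -> skip
r=59=111011 popcount=5 -> skip
r=60=111100 popcount=4 -> skip
r=61=111101 popcount=5 -> skip
r=62=111110 popcount=5 -> skip
r=63=111111 popcount=6 -> skip
r=64=1000000 popcount=1 -> skip
r=65=1000001 popcount=2 -> skip
r=66=1000010 popcount=2 -> skip
r=67=1000011 popcount=3 -> KEEP
r=68=1000100 popcount=2 -> skip
r=69=1000101 popcount=3 -> KEEP
r=70=1000110 popcount=3 -> KEEP
r=71=1000111 popcount=4 -> skip
r=72=1001000 popcount=2 -> skip
r=73=1001001 popcount=3 -> KEEP
r=74=1001010 popcount=3 -> KEEP
r=75=1001011 popcount=4 -> skip
r=76=1001100 popcount=3 -> KEEP
r=77=1001101 popcount=4 -> skip
r=78=1001110 popcount=4 -> skip
r=79=1001111 popcount=5 -> skip
r=80=1010000 popcount=2 -> skip
r=81=1010001 popcount=3 -> KEEP
r=82=1010010 popcount=3 -> KEEP
r=83=1010011 popcount=4 -> skip
r=84=1010100 popcount=3 -> KEEP
r=85=1010101 popcount=4 -> skip
r=86=1010110 popcount=4 -> skip
r=87=1010111 popcount=5 -> skip
r=88=1011000 popcount=3 -> KEEP
r=89=1011001 popcount=4 -> skip
r=90=1011010 popcount=4 -> skip
r=91=1011011 popcount=5 -> skip
r=92=1011100 popcount=4 -> skip
Kept rows: 35 37 38 41 42 44 49 50 52 56 67 69 70 73 74 76 81 82 84 88

Answer: 35 37 38 41 42 44 49 50 52 56 67 69 70 73 74 76 81 82 84 88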